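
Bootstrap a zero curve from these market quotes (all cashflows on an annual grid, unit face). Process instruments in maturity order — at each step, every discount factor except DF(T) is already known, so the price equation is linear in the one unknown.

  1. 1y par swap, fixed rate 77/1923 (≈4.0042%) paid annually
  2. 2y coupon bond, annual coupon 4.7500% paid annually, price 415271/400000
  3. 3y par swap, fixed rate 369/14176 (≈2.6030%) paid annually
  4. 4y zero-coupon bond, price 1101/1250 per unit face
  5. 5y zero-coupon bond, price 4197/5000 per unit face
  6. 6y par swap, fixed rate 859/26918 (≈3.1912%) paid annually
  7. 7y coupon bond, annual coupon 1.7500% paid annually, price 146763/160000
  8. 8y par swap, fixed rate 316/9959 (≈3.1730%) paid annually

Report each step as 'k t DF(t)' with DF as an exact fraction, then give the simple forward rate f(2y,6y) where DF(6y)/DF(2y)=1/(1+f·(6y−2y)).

1 1 1923/2000
2 2 379/400
3 3 4631/5000
4 4 1101/1250
5 5 4197/5000
6 6 4141/5000
7 7 8089/10000
8 8 1947/2500
f(2y,6y) = ((379/400)/(4141/5000) − 1)/(4) = 1193/33128 ≈ 3.6012%

step 1 [1y] swap r/1=77/1923: DF=(1 − 77/1923·(0))/(1+77/1923) = 1923/2000 ≈ 0.961500
step 2 [2y] bond c/1=19/400: DF=(415271/400000 − 19/400·(0.961500))/(1+19/400) = 379/400 ≈ 0.947500
step 3 [3y] swap r/1=369/14176: DF=(1 − 369/14176·(0.961500+0.947500))/(1+369/14176) = 4631/5000 ≈ 0.926200
step 4 [4y] zero: DF = P = 1101/1250 ≈ 0.880800
step 5 [5y] zero: DF = P = 4197/5000 ≈ 0.839400
step 6 [6y] swap r/1=859/26918: DF=(1 − 859/26918·(0.961500+0.947500+0.926200+0.880800+0.839400))/(1+859/26918) = 4141/5000 ≈ 0.828200
step 7 [7y] bond c/1=7/400: DF=(146763/160000 − 7/400·(0.961500+0.947500+0.926200+0.880800+0.839400+0.828200))/(1+7/400) = 8089/10000 ≈ 0.808900
step 8 [8y] swap r/1=316/9959: DF=(1 − 316/9959·(0.961500+0.947500+0.926200+0.880800+0.839400+0.828200+0.808900))/(1+316/9959) = 1947/2500 ≈ 0.778800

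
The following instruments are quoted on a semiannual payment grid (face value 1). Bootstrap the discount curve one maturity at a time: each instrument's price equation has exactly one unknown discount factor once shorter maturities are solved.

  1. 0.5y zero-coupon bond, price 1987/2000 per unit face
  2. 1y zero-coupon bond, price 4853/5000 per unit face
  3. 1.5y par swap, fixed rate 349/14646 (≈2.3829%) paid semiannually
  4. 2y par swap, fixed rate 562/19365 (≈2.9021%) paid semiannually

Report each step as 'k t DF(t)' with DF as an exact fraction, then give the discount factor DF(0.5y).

step 1 [0.5y] zero: DF = P = 1987/2000 ≈ 0.993500
step 2 [1y] zero: DF = P = 4853/5000 ≈ 0.970600
step 3 [1.5y] swap r/2=349/29292: DF=(1 − 349/29292·(0.993500+0.970600))/(1+349/29292) = 9651/10000 ≈ 0.965100
step 4 [2y] swap r/2=281/19365: DF=(1 − 281/19365·(0.993500+0.970600+0.965100))/(1+281/19365) = 4719/5000 ≈ 0.943800

1 1/2 1987/2000
2 1 4853/5000
3 3/2 9651/10000
4 2 4719/5000
DF(0.5y) = 1987/2000 ≈ 0.993500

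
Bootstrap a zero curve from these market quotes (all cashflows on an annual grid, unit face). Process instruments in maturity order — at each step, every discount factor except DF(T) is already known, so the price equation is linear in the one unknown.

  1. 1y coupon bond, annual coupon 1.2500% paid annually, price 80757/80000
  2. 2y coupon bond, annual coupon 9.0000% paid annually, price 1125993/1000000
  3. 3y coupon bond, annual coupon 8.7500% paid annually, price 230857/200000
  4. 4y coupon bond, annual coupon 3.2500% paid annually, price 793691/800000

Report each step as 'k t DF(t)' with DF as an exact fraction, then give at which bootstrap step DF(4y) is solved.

1 1 997/1000
2 2 9507/10000
3 3 9047/10000
4 4 8711/10000
DF(4y) is solved at step 4

step 1 [1y] bond c/1=1/80: DF=(80757/80000 − 1/80·(0))/(1+1/80) = 997/1000 ≈ 0.997000
step 2 [2y] bond c/1=9/100: DF=(1125993/1000000 − 9/100·(0.997000))/(1+9/100) = 9507/10000 ≈ 0.950700
step 3 [3y] bond c/1=7/80: DF=(230857/200000 − 7/80·(0.997000+0.950700))/(1+7/80) = 9047/10000 ≈ 0.904700
step 4 [4y] bond c/1=13/400: DF=(793691/800000 − 13/400·(0.997000+0.950700+0.904700))/(1+13/400) = 8711/10000 ≈ 0.871100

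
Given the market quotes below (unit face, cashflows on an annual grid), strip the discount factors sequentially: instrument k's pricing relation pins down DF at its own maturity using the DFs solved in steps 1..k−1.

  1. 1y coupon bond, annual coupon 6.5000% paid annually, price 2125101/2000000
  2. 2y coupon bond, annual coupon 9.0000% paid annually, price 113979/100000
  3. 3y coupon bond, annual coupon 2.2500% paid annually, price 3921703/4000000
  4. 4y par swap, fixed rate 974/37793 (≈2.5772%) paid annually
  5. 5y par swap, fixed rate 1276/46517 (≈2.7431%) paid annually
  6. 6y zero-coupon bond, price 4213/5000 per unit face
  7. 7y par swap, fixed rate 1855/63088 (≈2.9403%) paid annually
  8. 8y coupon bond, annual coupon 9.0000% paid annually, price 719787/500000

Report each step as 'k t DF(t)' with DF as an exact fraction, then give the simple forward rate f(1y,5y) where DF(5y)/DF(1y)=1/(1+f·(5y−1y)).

step 1 [1y] bond c/1=13/200: DF=(2125101/2000000 − 13/200·(0))/(1+13/200) = 9977/10000 ≈ 0.997700
step 2 [2y] bond c/1=9/100: DF=(113979/100000 − 9/100·(0.997700))/(1+9/100) = 9633/10000 ≈ 0.963300
step 3 [3y] bond c/1=9/400: DF=(3921703/4000000 − 9/400·(0.997700+0.963300))/(1+9/400) = 9157/10000 ≈ 0.915700
step 4 [4y] swap r/1=974/37793: DF=(1 − 974/37793·(0.997700+0.963300+0.915700))/(1+974/37793) = 4513/5000 ≈ 0.902600
step 5 [5y] swap r/1=1276/46517: DF=(1 − 1276/46517·(0.997700+0.963300+0.915700+0.902600))/(1+1276/46517) = 2181/2500 ≈ 0.872400
step 6 [6y] zero: DF = P = 4213/5000 ≈ 0.842600
step 7 [7y] swap r/1=1855/63088: DF=(1 − 1855/63088·(0.997700+0.963300+0.915700+0.902600+0.872400+0.842600))/(1+1855/63088) = 1629/2000 ≈ 0.814500
step 8 [8y] bond c/1=9/100: DF=(719787/500000 − 9/100·(0.997700+0.963300+0.915700+0.902600+0.872400+0.842600+0.814500))/(1+9/100) = 3999/5000 ≈ 0.799800

1 1 9977/10000
2 2 9633/10000
3 3 9157/10000
4 4 4513/5000
5 5 2181/2500
6 6 4213/5000
7 7 1629/2000
8 8 3999/5000
f(1y,5y) = ((9977/10000)/(2181/2500) − 1)/(4) = 1253/34896 ≈ 3.5907%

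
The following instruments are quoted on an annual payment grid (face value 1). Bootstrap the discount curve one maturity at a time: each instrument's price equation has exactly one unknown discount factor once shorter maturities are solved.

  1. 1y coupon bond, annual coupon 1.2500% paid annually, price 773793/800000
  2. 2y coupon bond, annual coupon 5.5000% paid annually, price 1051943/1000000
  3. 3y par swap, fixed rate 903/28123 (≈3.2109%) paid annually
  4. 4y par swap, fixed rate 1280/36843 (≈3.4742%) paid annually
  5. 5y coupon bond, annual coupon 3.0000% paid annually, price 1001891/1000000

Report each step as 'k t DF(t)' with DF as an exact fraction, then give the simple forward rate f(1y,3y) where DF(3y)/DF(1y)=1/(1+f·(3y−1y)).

1 1 9553/10000
2 2 9473/10000
3 3 9097/10000
4 4 109/125
5 5 4327/5000
f(1y,3y) = ((9553/10000)/(9097/10000) − 1)/(2) = 228/9097 ≈ 2.5063%

step 1 [1y] bond c/1=1/80: DF=(773793/800000 − 1/80·(0))/(1+1/80) = 9553/10000 ≈ 0.955300
step 2 [2y] bond c/1=11/200: DF=(1051943/1000000 − 11/200·(0.955300))/(1+11/200) = 9473/10000 ≈ 0.947300
step 3 [3y] swap r/1=903/28123: DF=(1 − 903/28123·(0.955300+0.947300))/(1+903/28123) = 9097/10000 ≈ 0.909700
step 4 [4y] swap r/1=1280/36843: DF=(1 − 1280/36843·(0.955300+0.947300+0.909700))/(1+1280/36843) = 109/125 ≈ 0.872000
step 5 [5y] bond c/1=3/100: DF=(1001891/1000000 − 3/100·(0.955300+0.947300+0.909700+0.872000))/(1+3/100) = 4327/5000 ≈ 0.865400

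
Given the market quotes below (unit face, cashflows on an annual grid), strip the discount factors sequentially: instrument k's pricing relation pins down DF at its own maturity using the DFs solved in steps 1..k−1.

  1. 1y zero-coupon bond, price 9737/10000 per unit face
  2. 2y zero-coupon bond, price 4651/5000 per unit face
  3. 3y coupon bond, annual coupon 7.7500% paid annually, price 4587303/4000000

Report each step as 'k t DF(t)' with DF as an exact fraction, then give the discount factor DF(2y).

1 1 9737/10000
2 2 4651/5000
3 3 4637/5000
DF(2y) = 4651/5000 ≈ 0.930200

step 1 [1y] zero: DF = P = 9737/10000 ≈ 0.973700
step 2 [2y] zero: DF = P = 4651/5000 ≈ 0.930200
step 3 [3y] bond c/1=31/400: DF=(4587303/4000000 − 31/400·(0.973700+0.930200))/(1+31/400) = 4637/5000 ≈ 0.927400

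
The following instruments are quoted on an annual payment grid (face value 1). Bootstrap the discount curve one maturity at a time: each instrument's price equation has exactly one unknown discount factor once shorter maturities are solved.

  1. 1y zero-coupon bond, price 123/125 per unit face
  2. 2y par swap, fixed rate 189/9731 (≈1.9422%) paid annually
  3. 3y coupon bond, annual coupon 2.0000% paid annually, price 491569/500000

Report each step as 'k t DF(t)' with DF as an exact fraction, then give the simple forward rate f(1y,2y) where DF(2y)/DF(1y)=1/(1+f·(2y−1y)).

1 1 123/125
2 2 4811/5000
3 3 9257/10000
f(1y,2y) = ((123/125)/(4811/5000) − 1)/(1) = 109/4811 ≈ 2.2656%

step 1 [1y] zero: DF = P = 123/125 ≈ 0.984000
step 2 [2y] swap r/1=189/9731: DF=(1 − 189/9731·(0.984000))/(1+189/9731) = 4811/5000 ≈ 0.962200
step 3 [3y] bond c/1=1/50: DF=(491569/500000 − 1/50·(0.984000+0.962200))/(1+1/50) = 9257/10000 ≈ 0.925700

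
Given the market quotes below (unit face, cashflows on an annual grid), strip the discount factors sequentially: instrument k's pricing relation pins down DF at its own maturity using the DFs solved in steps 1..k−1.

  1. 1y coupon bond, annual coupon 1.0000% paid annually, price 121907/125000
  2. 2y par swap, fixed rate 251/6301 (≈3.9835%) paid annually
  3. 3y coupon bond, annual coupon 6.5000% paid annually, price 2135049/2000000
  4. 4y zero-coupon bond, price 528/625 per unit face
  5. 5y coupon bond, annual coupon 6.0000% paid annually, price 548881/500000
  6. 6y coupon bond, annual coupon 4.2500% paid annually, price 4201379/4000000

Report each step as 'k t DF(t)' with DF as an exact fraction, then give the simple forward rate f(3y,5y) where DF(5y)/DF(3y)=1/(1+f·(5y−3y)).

step 1 [1y] bond c/1=1/100: DF=(121907/125000 − 1/100·(0))/(1+1/100) = 1207/1250 ≈ 0.965600
step 2 [2y] swap r/1=251/6301: DF=(1 − 251/6301·(0.965600))/(1+251/6301) = 9247/10000 ≈ 0.924700
step 3 [3y] bond c/1=13/200: DF=(2135049/2000000 − 13/200·(0.965600+0.924700))/(1+13/200) = 887/1000 ≈ 0.887000
step 4 [4y] zero: DF = P = 528/625 ≈ 0.844800
step 5 [5y] bond c/1=3/50: DF=(548881/500000 − 3/50·(0.965600+0.924700+0.887000+0.844800))/(1+3/50) = 4153/5000 ≈ 0.830600
step 6 [6y] bond c/1=17/400: DF=(4201379/4000000 − 17/400·(0.965600+0.924700+0.887000+0.844800+0.830600))/(1+17/400) = 413/500 ≈ 0.826000

1 1 1207/1250
2 2 9247/10000
3 3 887/1000
4 4 528/625
5 5 4153/5000
6 6 413/500
f(3y,5y) = ((887/1000)/(4153/5000) − 1)/(2) = 141/4153 ≈ 3.3951%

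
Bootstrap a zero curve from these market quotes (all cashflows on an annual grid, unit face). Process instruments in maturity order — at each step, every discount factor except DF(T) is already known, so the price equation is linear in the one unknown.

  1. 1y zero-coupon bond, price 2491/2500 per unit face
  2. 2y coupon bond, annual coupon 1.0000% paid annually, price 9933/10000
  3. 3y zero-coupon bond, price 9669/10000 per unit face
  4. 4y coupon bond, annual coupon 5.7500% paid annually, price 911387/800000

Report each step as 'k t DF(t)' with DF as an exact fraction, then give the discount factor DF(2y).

1 1 2491/2500
2 2 1217/1250
3 3 9669/10000
4 4 1147/1250
DF(2y) = 1217/1250 ≈ 0.973600

step 1 [1y] zero: DF = P = 2491/2500 ≈ 0.996400
step 2 [2y] bond c/1=1/100: DF=(9933/10000 − 1/100·(0.996400))/(1+1/100) = 1217/1250 ≈ 0.973600
step 3 [3y] zero: DF = P = 9669/10000 ≈ 0.966900
step 4 [4y] bond c/1=23/400: DF=(911387/800000 − 23/400·(0.996400+0.973600+0.966900))/(1+23/400) = 1147/1250 ≈ 0.917600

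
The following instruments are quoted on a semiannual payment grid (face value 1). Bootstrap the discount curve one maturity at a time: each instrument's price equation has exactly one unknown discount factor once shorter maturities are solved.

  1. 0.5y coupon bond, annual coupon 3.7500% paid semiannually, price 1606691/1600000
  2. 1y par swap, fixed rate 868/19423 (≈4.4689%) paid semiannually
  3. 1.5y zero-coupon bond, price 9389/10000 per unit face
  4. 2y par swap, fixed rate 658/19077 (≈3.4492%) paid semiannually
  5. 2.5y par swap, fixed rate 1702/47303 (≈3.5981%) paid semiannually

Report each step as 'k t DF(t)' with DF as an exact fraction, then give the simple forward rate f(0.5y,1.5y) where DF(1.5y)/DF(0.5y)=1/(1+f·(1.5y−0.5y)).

1 1/2 9857/10000
2 1 4783/5000
3 3/2 9389/10000
4 2 4671/5000
5 5/2 9149/10000
f(0.5y,1.5y) = ((9857/10000)/(9389/10000) − 1)/(1) = 468/9389 ≈ 4.9846%

step 1 [0.5y] bond c/2=3/160: DF=(1606691/1600000 − 3/160·(0))/(1+3/160) = 9857/10000 ≈ 0.985700
step 2 [1y] swap r/2=434/19423: DF=(1 − 434/19423·(0.985700))/(1+434/19423) = 4783/5000 ≈ 0.956600
step 3 [1.5y] zero: DF = P = 9389/10000 ≈ 0.938900
step 4 [2y] swap r/2=329/19077: DF=(1 − 329/19077·(0.985700+0.956600+0.938900))/(1+329/19077) = 4671/5000 ≈ 0.934200
step 5 [2.5y] swap r/2=851/47303: DF=(1 − 851/47303·(0.985700+0.956600+0.938900+0.934200))/(1+851/47303) = 9149/10000 ≈ 0.914900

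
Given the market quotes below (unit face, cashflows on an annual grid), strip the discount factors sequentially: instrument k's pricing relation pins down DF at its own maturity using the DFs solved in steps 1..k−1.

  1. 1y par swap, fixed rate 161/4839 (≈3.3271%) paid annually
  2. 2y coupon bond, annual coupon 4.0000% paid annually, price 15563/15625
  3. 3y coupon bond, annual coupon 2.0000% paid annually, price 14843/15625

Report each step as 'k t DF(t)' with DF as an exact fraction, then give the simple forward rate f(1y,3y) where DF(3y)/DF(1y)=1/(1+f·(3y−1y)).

1 1 4839/5000
2 2 1841/2000
3 3 8943/10000
f(1y,3y) = ((4839/5000)/(8943/10000) − 1)/(2) = 245/5962 ≈ 4.1094%

step 1 [1y] swap r/1=161/4839: DF=(1 − 161/4839·(0))/(1+161/4839) = 4839/5000 ≈ 0.967800
step 2 [2y] bond c/1=1/25: DF=(15563/15625 − 1/25·(0.967800))/(1+1/25) = 1841/2000 ≈ 0.920500
step 3 [3y] bond c/1=1/50: DF=(14843/15625 − 1/50·(0.967800+0.920500))/(1+1/50) = 8943/10000 ≈ 0.894300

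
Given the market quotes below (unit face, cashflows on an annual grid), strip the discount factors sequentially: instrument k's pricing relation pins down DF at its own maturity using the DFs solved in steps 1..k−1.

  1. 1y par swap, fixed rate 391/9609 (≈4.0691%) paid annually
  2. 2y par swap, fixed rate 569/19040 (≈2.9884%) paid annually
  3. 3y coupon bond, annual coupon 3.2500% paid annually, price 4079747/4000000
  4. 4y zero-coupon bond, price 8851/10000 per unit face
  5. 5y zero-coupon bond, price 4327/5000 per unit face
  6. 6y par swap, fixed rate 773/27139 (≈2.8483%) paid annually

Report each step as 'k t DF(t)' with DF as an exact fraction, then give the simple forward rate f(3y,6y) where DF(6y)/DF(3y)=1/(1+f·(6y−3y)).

1 1 9609/10000
2 2 9431/10000
3 3 9279/10000
4 4 8851/10000
5 5 4327/5000
6 6 4227/5000
f(3y,6y) = ((9279/10000)/(4227/5000) − 1)/(3) = 275/8454 ≈ 3.2529%

step 1 [1y] swap r/1=391/9609: DF=(1 − 391/9609·(0))/(1+391/9609) = 9609/10000 ≈ 0.960900
step 2 [2y] swap r/1=569/19040: DF=(1 − 569/19040·(0.960900))/(1+569/19040) = 9431/10000 ≈ 0.943100
step 3 [3y] bond c/1=13/400: DF=(4079747/4000000 − 13/400·(0.960900+0.943100))/(1+13/400) = 9279/10000 ≈ 0.927900
step 4 [4y] zero: DF = P = 8851/10000 ≈ 0.885100
step 5 [5y] zero: DF = P = 4327/5000 ≈ 0.865400
step 6 [6y] swap r/1=773/27139: DF=(1 − 773/27139·(0.960900+0.943100+0.927900+0.885100+0.865400))/(1+773/27139) = 4227/5000 ≈ 0.845400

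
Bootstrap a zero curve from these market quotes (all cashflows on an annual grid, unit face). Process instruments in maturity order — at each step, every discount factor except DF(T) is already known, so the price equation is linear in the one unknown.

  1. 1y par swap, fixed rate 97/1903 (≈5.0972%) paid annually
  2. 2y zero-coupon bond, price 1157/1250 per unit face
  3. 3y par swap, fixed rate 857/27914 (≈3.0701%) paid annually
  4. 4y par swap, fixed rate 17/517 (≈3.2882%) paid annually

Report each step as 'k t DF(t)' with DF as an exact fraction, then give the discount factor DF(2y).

step 1 [1y] swap r/1=97/1903: DF=(1 − 97/1903·(0))/(1+97/1903) = 1903/2000 ≈ 0.951500
step 2 [2y] zero: DF = P = 1157/1250 ≈ 0.925600
step 3 [3y] swap r/1=857/27914: DF=(1 − 857/27914·(0.951500+0.925600))/(1+857/27914) = 9143/10000 ≈ 0.914300
step 4 [4y] swap r/1=17/517: DF=(1 − 17/517·(0.951500+0.925600+0.914300))/(1+17/517) = 8793/10000 ≈ 0.879300

1 1 1903/2000
2 2 1157/1250
3 3 9143/10000
4 4 8793/10000
DF(2y) = 1157/1250 ≈ 0.925600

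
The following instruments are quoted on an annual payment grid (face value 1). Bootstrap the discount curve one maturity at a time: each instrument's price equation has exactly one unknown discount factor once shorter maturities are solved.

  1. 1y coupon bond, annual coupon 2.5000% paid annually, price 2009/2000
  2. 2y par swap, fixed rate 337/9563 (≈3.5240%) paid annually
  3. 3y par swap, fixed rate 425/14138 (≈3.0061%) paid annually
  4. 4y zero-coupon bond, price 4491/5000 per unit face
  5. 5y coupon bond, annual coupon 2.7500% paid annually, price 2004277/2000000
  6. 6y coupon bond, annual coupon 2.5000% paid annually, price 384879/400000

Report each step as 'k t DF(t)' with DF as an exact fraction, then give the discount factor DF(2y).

step 1 [1y] bond c/1=1/40: DF=(2009/2000 − 1/40·(0))/(1+1/40) = 49/50 ≈ 0.980000
step 2 [2y] swap r/1=337/9563: DF=(1 − 337/9563·(0.980000))/(1+337/9563) = 4663/5000 ≈ 0.932600
step 3 [3y] swap r/1=425/14138: DF=(1 − 425/14138·(0.980000+0.932600))/(1+425/14138) = 183/200 ≈ 0.915000
step 4 [4y] zero: DF = P = 4491/5000 ≈ 0.898200
step 5 [5y] bond c/1=11/400: DF=(2004277/2000000 − 11/400·(0.980000+0.932600+0.915000+0.898200))/(1+11/400) = 2189/2500 ≈ 0.875600
step 6 [6y] bond c/1=1/40: DF=(384879/400000 − 1/40·(0.980000+0.932600+0.915000+0.898200+0.875600))/(1+1/40) = 1653/2000 ≈ 0.826500

1 1 49/50
2 2 4663/5000
3 3 183/200
4 4 4491/5000
5 5 2189/2500
6 6 1653/2000
DF(2y) = 4663/5000 ≈ 0.932600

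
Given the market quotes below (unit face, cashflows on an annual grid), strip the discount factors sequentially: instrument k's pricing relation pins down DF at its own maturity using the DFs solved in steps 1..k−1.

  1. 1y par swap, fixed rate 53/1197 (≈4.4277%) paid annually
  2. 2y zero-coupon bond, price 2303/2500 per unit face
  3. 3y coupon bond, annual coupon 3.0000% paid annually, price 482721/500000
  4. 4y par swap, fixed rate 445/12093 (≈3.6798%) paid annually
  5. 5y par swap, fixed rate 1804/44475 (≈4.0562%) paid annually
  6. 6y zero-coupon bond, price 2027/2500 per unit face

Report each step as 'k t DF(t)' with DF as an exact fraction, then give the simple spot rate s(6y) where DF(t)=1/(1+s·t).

step 1 [1y] swap r/1=53/1197: DF=(1 − 53/1197·(0))/(1+53/1197) = 1197/1250 ≈ 0.957600
step 2 [2y] zero: DF = P = 2303/2500 ≈ 0.921200
step 3 [3y] bond c/1=3/100: DF=(482721/500000 − 3/100·(0.957600+0.921200))/(1+3/100) = 4413/5000 ≈ 0.882600
step 4 [4y] swap r/1=445/12093: DF=(1 − 445/12093·(0.957600+0.921200+0.882600))/(1+445/12093) = 1733/2000 ≈ 0.866500
step 5 [5y] swap r/1=1804/44475: DF=(1 − 1804/44475·(0.957600+0.921200+0.882600+0.866500))/(1+1804/44475) = 2049/2500 ≈ 0.819600
step 6 [6y] zero: DF = P = 2027/2500 ≈ 0.810800

1 1 1197/1250
2 2 2303/2500
3 3 4413/5000
4 4 1733/2000
5 5 2049/2500
6 6 2027/2500
s(6y) = (1/(2027/2500) − 1)/(6) = 473/12162 ≈ 3.8892%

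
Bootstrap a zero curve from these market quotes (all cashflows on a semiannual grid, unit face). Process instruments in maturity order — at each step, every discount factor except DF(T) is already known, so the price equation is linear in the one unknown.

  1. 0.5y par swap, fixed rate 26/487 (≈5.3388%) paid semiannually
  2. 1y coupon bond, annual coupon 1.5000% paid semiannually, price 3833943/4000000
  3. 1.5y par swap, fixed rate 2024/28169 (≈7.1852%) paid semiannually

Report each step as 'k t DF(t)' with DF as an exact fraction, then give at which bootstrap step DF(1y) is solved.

step 1 [0.5y] swap r/2=13/487: DF=(1 − 13/487·(0))/(1+13/487) = 487/500 ≈ 0.974000
step 2 [1y] bond c/2=3/400: DF=(3833943/4000000 − 3/400·(0.974000))/(1+3/400) = 9441/10000 ≈ 0.944100
step 3 [1.5y] swap r/2=1012/28169: DF=(1 − 1012/28169·(0.974000+0.944100))/(1+1012/28169) = 2247/2500 ≈ 0.898800

1 1/2 487/500
2 1 9441/10000
3 3/2 2247/2500
DF(1y) is solved at step 2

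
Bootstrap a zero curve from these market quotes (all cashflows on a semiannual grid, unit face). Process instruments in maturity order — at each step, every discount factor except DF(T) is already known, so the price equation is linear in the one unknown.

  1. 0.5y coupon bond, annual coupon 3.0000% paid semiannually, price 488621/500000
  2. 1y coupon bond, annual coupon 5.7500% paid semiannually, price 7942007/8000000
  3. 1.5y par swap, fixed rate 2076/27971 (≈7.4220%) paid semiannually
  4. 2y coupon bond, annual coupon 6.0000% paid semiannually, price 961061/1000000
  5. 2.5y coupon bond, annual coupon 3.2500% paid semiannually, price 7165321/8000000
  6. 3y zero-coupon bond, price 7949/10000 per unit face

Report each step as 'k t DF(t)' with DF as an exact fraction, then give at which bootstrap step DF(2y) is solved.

step 1 [0.5y] bond c/2=3/200: DF=(488621/500000 − 3/200·(0))/(1+3/200) = 2407/2500 ≈ 0.962800
step 2 [1y] bond c/2=23/800: DF=(7942007/8000000 − 23/800·(0.962800))/(1+23/800) = 9381/10000 ≈ 0.938100
step 3 [1.5y] swap r/2=1038/27971: DF=(1 − 1038/27971·(0.962800+0.938100))/(1+1038/27971) = 4481/5000 ≈ 0.896200
step 4 [2y] bond c/2=3/100: DF=(961061/1000000 − 3/100·(0.962800+0.938100+0.896200))/(1+3/100) = 2129/2500 ≈ 0.851600
step 5 [2.5y] bond c/2=13/800: DF=(7165321/8000000 − 13/800·(0.962800+0.938100+0.896200+0.851600))/(1+13/800) = 823/1000 ≈ 0.823000
step 6 [3y] zero: DF = P = 7949/10000 ≈ 0.794900

1 1/2 2407/2500
2 1 9381/10000
3 3/2 4481/5000
4 2 2129/2500
5 5/2 823/1000
6 3 7949/10000
DF(2y) is solved at step 4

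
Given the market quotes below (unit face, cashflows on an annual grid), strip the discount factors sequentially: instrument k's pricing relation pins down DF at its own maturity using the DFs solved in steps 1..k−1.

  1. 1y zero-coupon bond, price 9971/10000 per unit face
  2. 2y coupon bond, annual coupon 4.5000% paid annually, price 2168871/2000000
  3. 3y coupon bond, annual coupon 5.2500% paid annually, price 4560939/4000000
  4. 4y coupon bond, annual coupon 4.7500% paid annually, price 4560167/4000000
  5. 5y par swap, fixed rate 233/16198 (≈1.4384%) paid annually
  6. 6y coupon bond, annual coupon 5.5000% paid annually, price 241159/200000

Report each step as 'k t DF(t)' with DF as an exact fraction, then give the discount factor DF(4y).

step 1 [1y] zero: DF = P = 9971/10000 ≈ 0.997100
step 2 [2y] bond c/1=9/200: DF=(2168871/2000000 − 9/200·(0.997100))/(1+9/200) = 2487/2500 ≈ 0.994800
step 3 [3y] bond c/1=21/400: DF=(4560939/4000000 − 21/400·(0.997100+0.994800))/(1+21/400) = 123/125 ≈ 0.984000
step 4 [4y] bond c/1=19/400: DF=(4560167/4000000 − 19/400·(0.997100+0.994800+0.984000))/(1+19/400) = 4767/5000 ≈ 0.953400
step 5 [5y] swap r/1=233/16198: DF=(1 − 233/16198·(0.997100+0.994800+0.984000+0.953400))/(1+233/16198) = 9301/10000 ≈ 0.930100
step 6 [6y] bond c/1=11/200: DF=(241159/200000 − 11/200·(0.997100+0.994800+0.984000+0.953400+0.930100))/(1+11/200) = 556/625 ≈ 0.889600

1 1 9971/10000
2 2 2487/2500
3 3 123/125
4 4 4767/5000
5 5 9301/10000
6 6 556/625
DF(4y) = 4767/5000 ≈ 0.953400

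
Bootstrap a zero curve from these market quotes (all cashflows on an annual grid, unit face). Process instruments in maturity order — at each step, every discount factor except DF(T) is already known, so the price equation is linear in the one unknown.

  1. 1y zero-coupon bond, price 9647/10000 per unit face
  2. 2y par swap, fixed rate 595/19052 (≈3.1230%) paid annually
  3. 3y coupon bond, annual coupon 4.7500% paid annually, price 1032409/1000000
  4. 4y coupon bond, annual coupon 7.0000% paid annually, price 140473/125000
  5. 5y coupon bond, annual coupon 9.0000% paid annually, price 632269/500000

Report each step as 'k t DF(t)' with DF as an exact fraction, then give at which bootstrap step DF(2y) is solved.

1 1 9647/10000
2 2 1881/2000
3 3 562/625
4 4 2167/2500
5 5 857/1000
DF(2y) is solved at step 2

step 1 [1y] zero: DF = P = 9647/10000 ≈ 0.964700
step 2 [2y] swap r/1=595/19052: DF=(1 − 595/19052·(0.964700))/(1+595/19052) = 1881/2000 ≈ 0.940500
step 3 [3y] bond c/1=19/400: DF=(1032409/1000000 − 19/400·(0.964700+0.940500))/(1+19/400) = 562/625 ≈ 0.899200
step 4 [4y] bond c/1=7/100: DF=(140473/125000 − 7/100·(0.964700+0.940500+0.899200))/(1+7/100) = 2167/2500 ≈ 0.866800
step 5 [5y] bond c/1=9/100: DF=(632269/500000 − 9/100·(0.964700+0.940500+0.899200+0.866800))/(1+9/100) = 857/1000 ≈ 0.857000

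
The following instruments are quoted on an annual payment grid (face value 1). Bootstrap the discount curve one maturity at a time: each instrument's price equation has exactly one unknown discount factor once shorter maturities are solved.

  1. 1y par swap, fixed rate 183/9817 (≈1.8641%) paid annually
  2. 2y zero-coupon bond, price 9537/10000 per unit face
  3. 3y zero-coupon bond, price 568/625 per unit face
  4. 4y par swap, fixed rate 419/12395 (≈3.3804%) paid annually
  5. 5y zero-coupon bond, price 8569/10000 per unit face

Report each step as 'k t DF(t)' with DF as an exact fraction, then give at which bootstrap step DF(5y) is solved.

1 1 9817/10000
2 2 9537/10000
3 3 568/625
4 4 8743/10000
5 5 8569/10000
DF(5y) is solved at step 5

step 1 [1y] swap r/1=183/9817: DF=(1 − 183/9817·(0))/(1+183/9817) = 9817/10000 ≈ 0.981700
step 2 [2y] zero: DF = P = 9537/10000 ≈ 0.953700
step 3 [3y] zero: DF = P = 568/625 ≈ 0.908800
step 4 [4y] swap r/1=419/12395: DF=(1 − 419/12395·(0.981700+0.953700+0.908800))/(1+419/12395) = 8743/10000 ≈ 0.874300
step 5 [5y] zero: DF = P = 8569/10000 ≈ 0.856900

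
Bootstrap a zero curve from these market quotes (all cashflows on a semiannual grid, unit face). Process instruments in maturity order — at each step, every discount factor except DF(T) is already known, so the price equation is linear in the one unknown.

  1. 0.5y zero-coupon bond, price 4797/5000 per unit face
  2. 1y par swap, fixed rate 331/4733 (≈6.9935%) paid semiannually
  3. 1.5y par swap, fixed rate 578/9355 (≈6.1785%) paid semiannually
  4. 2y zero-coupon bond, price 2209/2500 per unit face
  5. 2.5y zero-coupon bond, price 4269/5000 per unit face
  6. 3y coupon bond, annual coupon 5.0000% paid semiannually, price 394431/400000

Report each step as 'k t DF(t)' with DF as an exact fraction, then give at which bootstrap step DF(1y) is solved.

1 1/2 4797/5000
2 1 4669/5000
3 3/2 9133/10000
4 2 2209/2500
5 5/2 4269/5000
6 3 532/625
DF(1y) is solved at step 2

step 1 [0.5y] zero: DF = P = 4797/5000 ≈ 0.959400
step 2 [1y] swap r/2=331/9466: DF=(1 − 331/9466·(0.959400))/(1+331/9466) = 4669/5000 ≈ 0.933800
step 3 [1.5y] swap r/2=289/9355: DF=(1 − 289/9355·(0.959400+0.933800))/(1+289/9355) = 9133/10000 ≈ 0.913300
step 4 [2y] zero: DF = P = 2209/2500 ≈ 0.883600
step 5 [2.5y] zero: DF = P = 4269/5000 ≈ 0.853800
step 6 [3y] bond c/2=1/40: DF=(394431/400000 − 1/40·(0.959400+0.933800+0.913300+0.883600+0.853800))/(1+1/40) = 532/625 ≈ 0.851200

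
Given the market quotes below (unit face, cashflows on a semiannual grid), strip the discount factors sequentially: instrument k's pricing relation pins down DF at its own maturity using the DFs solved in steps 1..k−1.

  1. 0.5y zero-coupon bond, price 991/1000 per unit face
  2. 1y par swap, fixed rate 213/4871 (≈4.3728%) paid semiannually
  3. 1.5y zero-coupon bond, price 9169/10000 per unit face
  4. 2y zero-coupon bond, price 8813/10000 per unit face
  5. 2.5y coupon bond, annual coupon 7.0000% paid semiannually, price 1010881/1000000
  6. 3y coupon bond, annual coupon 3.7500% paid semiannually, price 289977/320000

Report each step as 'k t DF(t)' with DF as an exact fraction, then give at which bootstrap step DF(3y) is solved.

1 1/2 991/1000
2 1 4787/5000
3 3/2 9169/10000
4 2 8813/10000
5 5/2 17/20
6 3 8049/10000
DF(3y) is solved at step 6

step 1 [0.5y] zero: DF = P = 991/1000 ≈ 0.991000
step 2 [1y] swap r/2=213/9742: DF=(1 − 213/9742·(0.991000))/(1+213/9742) = 4787/5000 ≈ 0.957400
step 3 [1.5y] zero: DF = P = 9169/10000 ≈ 0.916900
step 4 [2y] zero: DF = P = 8813/10000 ≈ 0.881300
step 5 [2.5y] bond c/2=7/200: DF=(1010881/1000000 − 7/200·(0.991000+0.957400+0.916900+0.881300))/(1+7/200) = 17/20 ≈ 0.850000
step 6 [3y] bond c/2=3/160: DF=(289977/320000 − 3/160·(0.991000+0.957400+0.916900+0.881300+0.850000))/(1+3/160) = 8049/10000 ≈ 0.804900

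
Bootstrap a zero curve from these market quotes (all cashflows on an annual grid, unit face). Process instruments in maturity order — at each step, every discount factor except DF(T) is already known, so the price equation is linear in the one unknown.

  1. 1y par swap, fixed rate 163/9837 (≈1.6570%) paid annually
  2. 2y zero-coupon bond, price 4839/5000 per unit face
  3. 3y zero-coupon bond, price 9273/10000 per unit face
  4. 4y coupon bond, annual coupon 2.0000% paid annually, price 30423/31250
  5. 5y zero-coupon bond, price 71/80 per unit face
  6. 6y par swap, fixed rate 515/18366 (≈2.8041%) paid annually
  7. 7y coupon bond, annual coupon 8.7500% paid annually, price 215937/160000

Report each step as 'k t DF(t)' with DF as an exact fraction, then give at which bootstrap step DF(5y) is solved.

1 1 9837/10000
2 2 4839/5000
3 3 9273/10000
4 4 449/500
5 5 71/80
6 6 1691/2000
7 7 7977/10000
DF(5y) is solved at step 5

step 1 [1y] swap r/1=163/9837: DF=(1 − 163/9837·(0))/(1+163/9837) = 9837/10000 ≈ 0.983700
step 2 [2y] zero: DF = P = 4839/5000 ≈ 0.967800
step 3 [3y] zero: DF = P = 9273/10000 ≈ 0.927300
step 4 [4y] bond c/1=1/50: DF=(30423/31250 − 1/50·(0.983700+0.967800+0.927300))/(1+1/50) = 449/500 ≈ 0.898000
step 5 [5y] zero: DF = P = 71/80 ≈ 0.887500
step 6 [6y] swap r/1=515/18366: DF=(1 − 515/18366·(0.983700+0.967800+0.927300+0.898000+0.887500))/(1+515/18366) = 1691/2000 ≈ 0.845500
step 7 [7y] bond c/1=7/80: DF=(215937/160000 − 7/80·(0.983700+0.967800+0.927300+0.898000+0.887500+0.845500))/(1+7/80) = 7977/10000 ≈ 0.797700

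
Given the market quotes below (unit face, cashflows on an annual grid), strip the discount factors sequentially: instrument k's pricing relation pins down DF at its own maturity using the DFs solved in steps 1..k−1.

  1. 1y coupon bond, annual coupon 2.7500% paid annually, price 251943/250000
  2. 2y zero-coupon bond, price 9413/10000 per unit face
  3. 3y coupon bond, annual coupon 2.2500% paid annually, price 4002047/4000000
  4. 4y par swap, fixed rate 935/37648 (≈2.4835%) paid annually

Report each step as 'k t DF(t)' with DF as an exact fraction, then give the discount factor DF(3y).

step 1 [1y] bond c/1=11/400: DF=(251943/250000 − 11/400·(0))/(1+11/400) = 613/625 ≈ 0.980800
step 2 [2y] zero: DF = P = 9413/10000 ≈ 0.941300
step 3 [3y] bond c/1=9/400: DF=(4002047/4000000 − 9/400·(0.980800+0.941300))/(1+9/400) = 4681/5000 ≈ 0.936200
step 4 [4y] swap r/1=935/37648: DF=(1 − 935/37648·(0.980800+0.941300+0.936200))/(1+935/37648) = 1813/2000 ≈ 0.906500

1 1 613/625
2 2 9413/10000
3 3 4681/5000
4 4 1813/2000
DF(3y) = 4681/5000 ≈ 0.936200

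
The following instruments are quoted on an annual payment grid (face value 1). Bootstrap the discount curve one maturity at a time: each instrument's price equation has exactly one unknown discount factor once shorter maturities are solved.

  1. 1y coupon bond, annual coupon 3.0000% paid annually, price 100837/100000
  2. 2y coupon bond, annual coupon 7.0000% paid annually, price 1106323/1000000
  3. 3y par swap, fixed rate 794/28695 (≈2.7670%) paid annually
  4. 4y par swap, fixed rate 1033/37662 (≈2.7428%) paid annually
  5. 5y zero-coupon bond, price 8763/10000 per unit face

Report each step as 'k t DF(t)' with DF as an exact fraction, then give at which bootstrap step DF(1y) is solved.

step 1 [1y] bond c/1=3/100: DF=(100837/100000 − 3/100·(0))/(1+3/100) = 979/1000 ≈ 0.979000
step 2 [2y] bond c/1=7/100: DF=(1106323/1000000 − 7/100·(0.979000))/(1+7/100) = 9699/10000 ≈ 0.969900
step 3 [3y] swap r/1=794/28695: DF=(1 − 794/28695·(0.979000+0.969900))/(1+794/28695) = 4603/5000 ≈ 0.920600
step 4 [4y] swap r/1=1033/37662: DF=(1 − 1033/37662·(0.979000+0.969900+0.920600))/(1+1033/37662) = 8967/10000 ≈ 0.896700
step 5 [5y] zero: DF = P = 8763/10000 ≈ 0.876300

1 1 979/1000
2 2 9699/10000
3 3 4603/5000
4 4 8967/10000
5 5 8763/10000
DF(1y) is solved at step 1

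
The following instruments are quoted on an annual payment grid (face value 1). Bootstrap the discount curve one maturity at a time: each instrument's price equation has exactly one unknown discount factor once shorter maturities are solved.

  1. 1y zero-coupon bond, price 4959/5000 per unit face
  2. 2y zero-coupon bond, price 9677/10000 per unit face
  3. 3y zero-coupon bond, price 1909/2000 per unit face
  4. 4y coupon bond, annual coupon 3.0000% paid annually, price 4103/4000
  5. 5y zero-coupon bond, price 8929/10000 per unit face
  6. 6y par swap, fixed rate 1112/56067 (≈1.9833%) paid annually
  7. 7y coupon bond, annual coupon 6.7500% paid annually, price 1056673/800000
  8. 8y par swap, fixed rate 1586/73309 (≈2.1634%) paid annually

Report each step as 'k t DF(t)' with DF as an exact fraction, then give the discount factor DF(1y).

1 1 4959/5000
2 2 9677/10000
3 3 1909/2000
4 4 911/1000
5 5 8929/10000
6 6 1111/1250
7 7 2207/2500
8 8 4207/5000
DF(1y) = 4959/5000 ≈ 0.991800

step 1 [1y] zero: DF = P = 4959/5000 ≈ 0.991800
step 2 [2y] zero: DF = P = 9677/10000 ≈ 0.967700
step 3 [3y] zero: DF = P = 1909/2000 ≈ 0.954500
step 4 [4y] bond c/1=3/100: DF=(4103/4000 − 3/100·(0.991800+0.967700+0.954500))/(1+3/100) = 911/1000 ≈ 0.911000
step 5 [5y] zero: DF = P = 8929/10000 ≈ 0.892900
step 6 [6y] swap r/1=1112/56067: DF=(1 − 1112/56067·(0.991800+0.967700+0.954500+0.911000+0.892900))/(1+1112/56067) = 1111/1250 ≈ 0.888800
step 7 [7y] bond c/1=27/400: DF=(1056673/800000 − 27/400·(0.991800+0.967700+0.954500+0.911000+0.892900+0.888800))/(1+27/400) = 2207/2500 ≈ 0.882800
step 8 [8y] swap r/1=1586/73309: DF=(1 − 1586/73309·(0.991800+0.967700+0.954500+0.911000+0.892900+0.888800+0.882800))/(1+1586/73309) = 4207/5000 ≈ 0.841400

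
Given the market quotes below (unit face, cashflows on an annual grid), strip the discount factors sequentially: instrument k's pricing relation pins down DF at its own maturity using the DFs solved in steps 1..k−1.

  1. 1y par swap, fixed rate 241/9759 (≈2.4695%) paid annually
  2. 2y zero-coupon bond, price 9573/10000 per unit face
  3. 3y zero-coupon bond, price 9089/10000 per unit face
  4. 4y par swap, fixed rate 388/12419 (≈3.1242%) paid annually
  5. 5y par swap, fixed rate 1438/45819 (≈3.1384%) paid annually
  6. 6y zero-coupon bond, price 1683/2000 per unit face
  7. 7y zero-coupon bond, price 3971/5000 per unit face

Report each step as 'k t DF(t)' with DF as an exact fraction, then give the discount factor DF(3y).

step 1 [1y] swap r/1=241/9759: DF=(1 − 241/9759·(0))/(1+241/9759) = 9759/10000 ≈ 0.975900
step 2 [2y] zero: DF = P = 9573/10000 ≈ 0.957300
step 3 [3y] zero: DF = P = 9089/10000 ≈ 0.908900
step 4 [4y] swap r/1=388/12419: DF=(1 − 388/12419·(0.975900+0.957300+0.908900))/(1+388/12419) = 2209/2500 ≈ 0.883600
step 5 [5y] swap r/1=1438/45819: DF=(1 − 1438/45819·(0.975900+0.957300+0.908900+0.883600))/(1+1438/45819) = 4281/5000 ≈ 0.856200
step 6 [6y] zero: DF = P = 1683/2000 ≈ 0.841500
step 7 [7y] zero: DF = P = 3971/5000 ≈ 0.794200

1 1 9759/10000
2 2 9573/10000
3 3 9089/10000
4 4 2209/2500
5 5 4281/5000
6 6 1683/2000
7 7 3971/5000
DF(3y) = 9089/10000 ≈ 0.908900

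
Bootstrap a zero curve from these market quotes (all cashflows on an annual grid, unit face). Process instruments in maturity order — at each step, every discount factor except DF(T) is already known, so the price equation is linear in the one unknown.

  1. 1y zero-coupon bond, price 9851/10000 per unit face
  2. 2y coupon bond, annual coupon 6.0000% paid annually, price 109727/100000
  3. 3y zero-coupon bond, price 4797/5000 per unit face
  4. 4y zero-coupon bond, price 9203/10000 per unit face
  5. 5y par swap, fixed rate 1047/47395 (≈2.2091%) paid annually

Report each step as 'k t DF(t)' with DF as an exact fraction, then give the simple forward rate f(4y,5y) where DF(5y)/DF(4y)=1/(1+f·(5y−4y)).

step 1 [1y] zero: DF = P = 9851/10000 ≈ 0.985100
step 2 [2y] bond c/1=3/50: DF=(109727/100000 − 3/50·(0.985100))/(1+3/50) = 4897/5000 ≈ 0.979400
step 3 [3y] zero: DF = P = 4797/5000 ≈ 0.959400
step 4 [4y] zero: DF = P = 9203/10000 ≈ 0.920300
step 5 [5y] swap r/1=1047/47395: DF=(1 − 1047/47395·(0.985100+0.979400+0.959400+0.920300))/(1+1047/47395) = 8953/10000 ≈ 0.895300

1 1 9851/10000
2 2 4897/5000
3 3 4797/5000
4 4 9203/10000
5 5 8953/10000
f(4y,5y) = ((9203/10000)/(8953/10000) − 1)/(1) = 250/8953 ≈ 2.7924%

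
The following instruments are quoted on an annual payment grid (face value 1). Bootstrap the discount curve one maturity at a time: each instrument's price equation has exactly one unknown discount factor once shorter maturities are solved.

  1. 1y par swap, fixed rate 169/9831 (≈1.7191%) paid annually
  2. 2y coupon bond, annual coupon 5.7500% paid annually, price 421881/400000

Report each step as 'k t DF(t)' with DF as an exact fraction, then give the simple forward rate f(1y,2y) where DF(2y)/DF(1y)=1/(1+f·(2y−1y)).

step 1 [1y] swap r/1=169/9831: DF=(1 − 169/9831·(0))/(1+169/9831) = 9831/10000 ≈ 0.983100
step 2 [2y] bond c/1=23/400: DF=(421881/400000 − 23/400·(0.983100))/(1+23/400) = 9439/10000 ≈ 0.943900

1 1 9831/10000
2 2 9439/10000
f(1y,2y) = ((9831/10000)/(9439/10000) − 1)/(1) = 392/9439 ≈ 4.1530%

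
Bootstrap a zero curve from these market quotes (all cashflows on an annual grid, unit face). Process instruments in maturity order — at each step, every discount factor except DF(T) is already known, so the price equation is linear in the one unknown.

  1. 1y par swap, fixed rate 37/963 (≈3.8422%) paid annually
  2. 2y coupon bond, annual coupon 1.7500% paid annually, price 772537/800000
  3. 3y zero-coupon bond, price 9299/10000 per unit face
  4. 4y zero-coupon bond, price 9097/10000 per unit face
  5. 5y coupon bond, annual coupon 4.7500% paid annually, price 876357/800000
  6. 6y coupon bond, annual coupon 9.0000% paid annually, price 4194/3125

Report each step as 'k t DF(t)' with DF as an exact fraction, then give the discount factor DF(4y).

step 1 [1y] swap r/1=37/963: DF=(1 − 37/963·(0))/(1+37/963) = 963/1000 ≈ 0.963000
step 2 [2y] bond c/1=7/400: DF=(772537/800000 − 7/400·(0.963000))/(1+7/400) = 373/400 ≈ 0.932500
step 3 [3y] zero: DF = P = 9299/10000 ≈ 0.929900
step 4 [4y] zero: DF = P = 9097/10000 ≈ 0.909700
step 5 [5y] bond c/1=19/400: DF=(876357/800000 − 19/400·(0.963000+0.932500+0.929900+0.909700))/(1+19/400) = 2191/2500 ≈ 0.876400
step 6 [6y] bond c/1=9/100: DF=(4194/3125 − 9/100·(0.963000+0.932500+0.929900+0.909700+0.876400))/(1+9/100) = 1701/2000 ≈ 0.850500

1 1 963/1000
2 2 373/400
3 3 9299/10000
4 4 9097/10000
5 5 2191/2500
6 6 1701/2000
DF(4y) = 9097/10000 ≈ 0.909700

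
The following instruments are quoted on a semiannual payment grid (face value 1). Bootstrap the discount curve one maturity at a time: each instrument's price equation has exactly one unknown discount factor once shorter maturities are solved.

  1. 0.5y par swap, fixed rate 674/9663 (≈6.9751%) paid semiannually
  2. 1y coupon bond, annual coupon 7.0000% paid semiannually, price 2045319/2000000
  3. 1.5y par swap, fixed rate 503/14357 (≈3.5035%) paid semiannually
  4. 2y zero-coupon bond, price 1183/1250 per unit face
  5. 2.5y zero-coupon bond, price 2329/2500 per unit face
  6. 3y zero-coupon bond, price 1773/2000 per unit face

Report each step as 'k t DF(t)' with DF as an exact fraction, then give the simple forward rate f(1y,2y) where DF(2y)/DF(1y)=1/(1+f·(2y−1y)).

1 1/2 9663/10000
2 1 4777/5000
3 3/2 9497/10000
4 2 1183/1250
5 5/2 2329/2500
6 3 1773/2000
f(1y,2y) = ((4777/5000)/(1183/1250) − 1)/(1) = 45/4732 ≈ 0.9510%

step 1 [0.5y] swap r/2=337/9663: DF=(1 − 337/9663·(0))/(1+337/9663) = 9663/10000 ≈ 0.966300
step 2 [1y] bond c/2=7/200: DF=(2045319/2000000 − 7/200·(0.966300))/(1+7/200) = 4777/5000 ≈ 0.955400
step 3 [1.5y] swap r/2=503/28714: DF=(1 − 503/28714·(0.966300+0.955400))/(1+503/28714) = 9497/10000 ≈ 0.949700
step 4 [2y] zero: DF = P = 1183/1250 ≈ 0.946400
step 5 [2.5y] zero: DF = P = 2329/2500 ≈ 0.931600
step 6 [3y] zero: DF = P = 1773/2000 ≈ 0.886500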